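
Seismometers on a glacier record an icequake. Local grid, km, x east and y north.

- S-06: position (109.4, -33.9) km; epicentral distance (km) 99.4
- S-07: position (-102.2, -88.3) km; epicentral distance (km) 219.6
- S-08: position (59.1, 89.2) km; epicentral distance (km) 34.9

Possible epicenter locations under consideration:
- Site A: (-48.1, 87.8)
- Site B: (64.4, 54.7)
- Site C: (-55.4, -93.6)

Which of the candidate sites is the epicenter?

For each candidate, compare |candidate − station| to the reported distance:
Site A: residuals S-06 99.6, S-07 35.4, S-08 72.3 → max 99.6 km
Site B: residuals S-06 0.0, S-07 0.0, S-08 0.0 → max 0.0 km
Site C: residuals S-06 75.9, S-07 172.5, S-08 180.8 → max 180.8 km
Only Site B has all residuals ≈ 0.

Site B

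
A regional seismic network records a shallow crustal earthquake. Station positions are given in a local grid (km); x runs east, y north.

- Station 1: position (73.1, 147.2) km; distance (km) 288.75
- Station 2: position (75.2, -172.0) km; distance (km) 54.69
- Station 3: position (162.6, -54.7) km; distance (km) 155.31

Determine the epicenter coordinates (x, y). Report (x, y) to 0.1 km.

31.9 km east, -138.6 km north

Circle about each station: (x − 73.1)² + (y − 147.2)² = 288.75²; (x − 75.2)² + (y + 172.0)² = 54.69²; (x − 162.6)² + (y + 54.7)² = 155.31².
Subtracting the Station 1 equation from the Station 2 and Station 3 equations removes the quadratic terms:
4.2 x − 638.4 y = 88613.16
179.0 x − 403.8 y = 61674.77
Solving the 2×2 system: x ≈ 31.9, y ≈ -138.6 km.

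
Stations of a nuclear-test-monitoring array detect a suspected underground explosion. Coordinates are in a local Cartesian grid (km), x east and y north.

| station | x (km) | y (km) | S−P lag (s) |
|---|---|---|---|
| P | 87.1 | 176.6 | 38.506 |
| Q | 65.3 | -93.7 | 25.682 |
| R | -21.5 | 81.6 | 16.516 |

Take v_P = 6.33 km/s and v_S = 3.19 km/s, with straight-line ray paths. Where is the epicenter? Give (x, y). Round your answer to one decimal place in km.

(-76.6, -9.2)

Distance from S−P lag: d = Δt · v_P v_S / (v_P − v_S) = Δt · (6.33·3.19)/(6.33−3.19) ≈ 6.4308·Δt.
So d_P = 247.62, d_Q = 165.16, d_R = 106.21 km.
Circle about each station: (x − 87.1)² + (y − 176.6)² = 247.62²; (x − 65.3)² + (y + 93.7)² = 165.16²; (x + 21.5)² + (y − 81.6)² = 106.21².
Subtracting pairs of circle equations eliminates x²+y² and gives linear equations (the radical axes):
-43.6 x − 540.6 y = 8307.65
-217.2 x − 190.0 y = 18381.94
Solving the 2×2 system: x ≈ -76.6, y ≈ -9.2 km.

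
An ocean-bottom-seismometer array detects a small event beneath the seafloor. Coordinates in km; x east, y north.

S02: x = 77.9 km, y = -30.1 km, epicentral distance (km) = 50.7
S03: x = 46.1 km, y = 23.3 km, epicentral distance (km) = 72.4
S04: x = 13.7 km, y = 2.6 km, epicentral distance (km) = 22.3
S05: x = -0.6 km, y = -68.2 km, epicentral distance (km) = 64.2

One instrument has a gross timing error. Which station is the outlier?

S03

Solve using three stations at a time. Using S02, S04, S05 (subtract circle equations pairwise → linear system) gives (x, y) ≈ (30.5, -12.0).
Distances from that point to each station vs reported:
  S02: calculated 50.7 vs reported 50.7 → residual 0.0 km
  S03: calculated 38.6 vs reported 72.4 → residual 33.8 km
  S04: calculated 22.3 vs reported 22.3 → residual 0.0 km
  S05: calculated 64.2 vs reported 64.2 → residual 0.0 km
S02, S04, S05 are mutually consistent (residuals ≈ 0); S03 is off by 33.8 km.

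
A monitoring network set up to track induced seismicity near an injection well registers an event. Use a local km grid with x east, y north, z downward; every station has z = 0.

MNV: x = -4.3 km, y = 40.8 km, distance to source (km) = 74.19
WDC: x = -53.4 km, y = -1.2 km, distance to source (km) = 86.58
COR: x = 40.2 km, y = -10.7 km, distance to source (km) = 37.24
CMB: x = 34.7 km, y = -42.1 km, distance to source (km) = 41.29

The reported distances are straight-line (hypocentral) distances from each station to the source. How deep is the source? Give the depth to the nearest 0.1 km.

z ≈ 32.8 km

Each station gives a sphere (x−x_i)² + (y−y_i)² + z² = d_i² (stations at z=0).
Subtracting the MNV sphere from WDC and COR: z² cancels, leaving linear equations in x and y:
-98.2 x − 84.0 y = -822.07
89.0 x − 103.0 y = 4164.74
Solving: x ≈ 24.701, y ≈ -19.090 km (keep extra digits for the depth step; rounded: 24.7, -19.1).
Then from the MNV sphere: z² = 74.19² − (x + 4.3)² − (y − 40.8)² with x = 24.701, y = -19.090, so z ≈ 32.807 ≈ 32.8 km.
Check against CMB (with the unrounded solution): distance 41.30 ≈ 41.29 km. ✓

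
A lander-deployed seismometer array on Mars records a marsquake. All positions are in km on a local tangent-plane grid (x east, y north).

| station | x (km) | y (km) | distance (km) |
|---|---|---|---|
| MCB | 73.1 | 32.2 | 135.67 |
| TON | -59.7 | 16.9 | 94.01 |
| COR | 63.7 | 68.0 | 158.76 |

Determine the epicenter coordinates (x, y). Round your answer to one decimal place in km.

Circle about each station: (x − 73.1)² + (y − 32.2)² = 135.67²; (x + 59.7)² + (y − 16.9)² = 94.01²; (x − 63.7)² + (y − 68.0)² = 158.76².
Subtracting pairs of circle equations eliminates x²+y² and gives linear equations (the radical axes):
-265.6 x − 30.6 y = 7037.72
-18.8 x + 71.6 y = -4497.15
Solving the 2×2 system: x ≈ -18.7, y ≈ -67.7 km.

-18.7 km east, -67.7 km north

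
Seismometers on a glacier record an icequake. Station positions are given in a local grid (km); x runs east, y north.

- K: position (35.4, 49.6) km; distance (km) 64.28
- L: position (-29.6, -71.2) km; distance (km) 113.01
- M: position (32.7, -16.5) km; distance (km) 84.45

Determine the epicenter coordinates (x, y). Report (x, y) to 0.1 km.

(-28.4, 41.8)

Circle about each station: (x − 35.4)² + (y − 49.6)² = 64.28²; (x + 29.6)² + (y + 71.2)² = 113.01²; (x − 32.7)² + (y + 16.5)² = 84.45².
Subtracting pairs of circle equations eliminates x²+y² and gives linear equations (the radical axes):
-130.0 x − 241.6 y = -6407.06
-5.4 x − 132.2 y = -5371.66
Solving the 2×2 system: x ≈ -28.4, y ≈ 41.8 km.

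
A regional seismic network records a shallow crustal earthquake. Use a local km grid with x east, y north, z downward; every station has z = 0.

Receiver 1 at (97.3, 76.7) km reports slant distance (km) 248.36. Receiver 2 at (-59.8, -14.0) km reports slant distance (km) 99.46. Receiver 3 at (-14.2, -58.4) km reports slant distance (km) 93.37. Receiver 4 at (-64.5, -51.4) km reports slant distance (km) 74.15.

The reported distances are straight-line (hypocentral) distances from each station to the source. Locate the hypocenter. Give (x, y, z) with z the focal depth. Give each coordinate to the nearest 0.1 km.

Each station gives a sphere (x−x_i)² + (y−y_i)² + z² = d_i² (stations at z=0).
Subtracting the Receiver 1 sphere from Receiver 2 and Receiver 3: z² cancels, leaving linear equations in x and y:
-314.2 x − 181.4 y = 40212.26
-223.0 x − 270.2 y = 41226.75
Solving: x ≈ -76.203, y ≈ -89.687 km (keep extra digits for the depth step; rounded: -76.2, -89.7).
Then from the Receiver 1 sphere: z² = 248.36² − (x − 97.3)² − (y − 76.7)² with x = -76.203, y = -89.687, so z ≈ 62.408 ≈ 62.4 km.

(-76.2, -89.7, 62.4)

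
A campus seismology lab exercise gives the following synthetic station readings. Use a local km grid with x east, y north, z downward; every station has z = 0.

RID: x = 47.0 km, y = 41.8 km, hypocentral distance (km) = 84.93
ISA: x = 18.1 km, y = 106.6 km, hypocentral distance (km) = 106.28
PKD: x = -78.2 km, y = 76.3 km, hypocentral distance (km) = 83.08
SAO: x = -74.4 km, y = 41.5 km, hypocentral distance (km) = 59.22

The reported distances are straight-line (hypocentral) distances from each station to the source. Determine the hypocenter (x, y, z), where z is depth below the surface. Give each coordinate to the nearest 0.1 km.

(-28.9, 15.3, 27.4)

Each station gives a sphere (x−x_i)² + (y−y_i)² + z² = d_i² (stations at z=0).
Subtracting the RID sphere from ISA and PKD: z² cancels, leaving linear equations in x and y:
-57.8 x + 129.6 y = 3652.60
-250.4 x + 69.0 y = 8291.51
Solving: x ≈ -28.898, y ≈ 15.295 km (keep extra digits for the depth step; rounded: -28.9, 15.3).
Then from the RID sphere: z² = 84.93² − (x − 47.0)² − (y − 41.8)² with x = -28.898, y = 15.295, so z ≈ 27.388 ≈ 27.4 km.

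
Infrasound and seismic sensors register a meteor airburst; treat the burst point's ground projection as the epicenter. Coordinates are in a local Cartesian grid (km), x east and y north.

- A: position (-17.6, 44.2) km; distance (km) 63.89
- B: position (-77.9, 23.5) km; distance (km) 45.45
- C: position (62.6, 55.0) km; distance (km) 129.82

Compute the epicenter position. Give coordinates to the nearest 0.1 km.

Circle about each station: (x + 17.6)² + (y − 44.2)² = 63.89²; (x + 77.9)² + (y − 23.5)² = 45.45²; (x − 62.6)² + (y − 55.0)² = 129.82².
Subtracting the A equation from the B and C equations removes the quadratic terms:
-120.6 x − 41.4 y = 6373.49
160.4 x + 21.6 y = -8090.94
Solving the 2×2 system: x ≈ -48.9, y ≈ -11.5 km.

-48.9 km east, -11.5 km north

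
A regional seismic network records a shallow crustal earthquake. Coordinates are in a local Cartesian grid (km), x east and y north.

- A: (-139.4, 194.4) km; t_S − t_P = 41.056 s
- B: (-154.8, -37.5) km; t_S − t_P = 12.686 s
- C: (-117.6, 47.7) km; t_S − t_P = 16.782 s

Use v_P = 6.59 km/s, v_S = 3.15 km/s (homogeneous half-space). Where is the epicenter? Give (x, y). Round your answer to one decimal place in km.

-78.7 km east, -45.8 km north

Distance from S−P lag: d = Δt · v_P v_S / (v_P − v_S) = Δt · (6.59·3.15)/(6.59−3.15) ≈ 6.0344·Δt.
So d_A = 247.75, d_B = 76.55, d_C = 101.27 km.
Circle about each station: (x + 139.4)² + (y − 194.4)² = 247.75²; (x + 154.8)² + (y + 37.5)² = 76.55²; (x + 117.6)² + (y − 47.7)² = 101.27².
Subtracting pairs of circle equations eliminates x²+y² and gives linear equations (the radical axes):
-30.8 x − 463.8 y = 23665.73
43.6 x − 293.4 y = 10005.78
Solving the 2×2 system: x ≈ -78.7, y ≈ -45.8 km.
Check against A (with the unrounded x, y): √((x + 139.4)²+(y − 194.4)²) = 247.75 ≈ 247.75 km. ✓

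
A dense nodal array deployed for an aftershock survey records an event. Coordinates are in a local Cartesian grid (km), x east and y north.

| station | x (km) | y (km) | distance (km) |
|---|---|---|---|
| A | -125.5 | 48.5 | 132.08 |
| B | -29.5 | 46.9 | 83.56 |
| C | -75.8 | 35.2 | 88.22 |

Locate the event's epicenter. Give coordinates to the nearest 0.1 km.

Circle about each station: (x + 125.5)² + (y − 48.5)² = 132.08²; (x + 29.5)² + (y − 46.9)² = 83.56²; (x + 75.8)² + (y − 35.2)² = 88.22².
Subtracting the A equation from the B and C equations removes the quadratic terms:
192.0 x − 3.2 y = -4569.79
99.4 x − 26.6 y = -1455.46
Solving the 2×2 system: x ≈ -24.4, y ≈ -36.5 km.
Check against A (with the unrounded x, y): √((x + 125.5)²+(y − 48.5)²) = 132.08 ≈ 132.08 km. ✓

(-24.4, -36.5)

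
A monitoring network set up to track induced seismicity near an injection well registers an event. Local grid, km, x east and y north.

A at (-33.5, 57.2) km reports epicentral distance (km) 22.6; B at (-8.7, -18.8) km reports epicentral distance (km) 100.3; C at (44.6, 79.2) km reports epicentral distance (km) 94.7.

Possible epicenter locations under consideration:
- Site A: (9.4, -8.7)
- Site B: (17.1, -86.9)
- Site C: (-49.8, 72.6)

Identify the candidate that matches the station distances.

For each candidate, compare |candidate − station| to the reported distance:
Site A: residuals A 56.0, B 79.6, C 0.0 → max 79.6 km
Site B: residuals A 130.1, B 27.5, C 73.7 → max 130.1 km
Site C: residuals A 0.2, B 0.1, C 0.1 → max 0.2 km
Only Site C has all residuals ≈ 0.

Site C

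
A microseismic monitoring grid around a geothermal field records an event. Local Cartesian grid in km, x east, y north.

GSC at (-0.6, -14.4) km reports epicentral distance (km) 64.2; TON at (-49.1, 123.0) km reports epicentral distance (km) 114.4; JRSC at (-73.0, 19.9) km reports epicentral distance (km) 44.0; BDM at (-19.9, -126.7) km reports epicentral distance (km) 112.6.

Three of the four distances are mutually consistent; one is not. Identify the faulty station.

Solve using three stations at a time. Using GSC, JRSC, BDM (subtract circle equations pairwise → linear system) gives (x, y) ≈ (-64.2, -23.2).
Distances from that point to each station vs reported:
  GSC: calculated 64.2 vs reported 64.2 → residual 0.0 km
  TON: calculated 147.0 vs reported 114.4 → residual 32.6 km
  JRSC: calculated 44.0 vs reported 44.0 → residual 0.0 km
  BDM: calculated 112.6 vs reported 112.6 → residual 0.0 km
GSC, JRSC, BDM are mutually consistent (residuals ≈ 0); TON is off by 32.6 km.

TON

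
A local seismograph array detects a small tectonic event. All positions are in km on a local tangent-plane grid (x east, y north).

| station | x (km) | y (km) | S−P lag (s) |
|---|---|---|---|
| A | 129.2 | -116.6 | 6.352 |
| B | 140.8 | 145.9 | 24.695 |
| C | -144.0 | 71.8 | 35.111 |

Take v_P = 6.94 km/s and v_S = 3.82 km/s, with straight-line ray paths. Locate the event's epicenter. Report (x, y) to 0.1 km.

Distance from S−P lag: d = Δt · v_P v_S / (v_P − v_S) = Δt · (6.94·3.82)/(6.94−3.82) ≈ 8.4971·Δt.
So d_A = 53.97, d_B = 209.83, d_C = 298.34 km.
Circle about each station: (x − 129.2)² + (y + 116.6)² = 53.97²; (x − 140.8)² + (y − 145.9)² = 209.83²; (x + 144.0)² + (y − 71.8)² = 298.34².
Subtracting the A equation from the B and C equations removes the quadratic terms:
23.2 x + 525.0 y = -30292.62
-546.4 x + 376.8 y = -90490.95
Solving the 2×2 system: x ≈ 122.1, y ≈ -63.1 km.

122.1 km east, -63.1 km north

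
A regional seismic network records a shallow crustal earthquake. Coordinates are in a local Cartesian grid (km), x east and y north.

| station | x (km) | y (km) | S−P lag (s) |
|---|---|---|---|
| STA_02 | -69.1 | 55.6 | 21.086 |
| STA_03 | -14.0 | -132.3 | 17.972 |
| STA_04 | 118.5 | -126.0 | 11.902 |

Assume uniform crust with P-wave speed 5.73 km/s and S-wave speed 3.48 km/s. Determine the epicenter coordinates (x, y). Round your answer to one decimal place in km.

Distance from S−P lag: d = Δt · v_P v_S / (v_P − v_S) = Δt · (5.73·3.48)/(5.73−3.48) ≈ 8.8624·Δt.
So d_STA_02 = 186.87, d_STA_03 = 159.28, d_STA_04 = 105.48 km.
Circle about each station: (x + 69.1)² + (y − 55.6)² = 186.87²; (x + 14.0)² + (y + 132.3)² = 159.28²; (x − 118.5)² + (y + 126.0)² = 105.48².
Subtracting the STA_02 equation from the STA_03 and STA_04 equations removes the quadratic terms:
110.2 x − 375.8 y = 19383.40
375.2 x − 363.2 y = 45846.45
Solving the 2×2 system: x ≈ 100.9, y ≈ -22.0 km.

(100.9, -22.0)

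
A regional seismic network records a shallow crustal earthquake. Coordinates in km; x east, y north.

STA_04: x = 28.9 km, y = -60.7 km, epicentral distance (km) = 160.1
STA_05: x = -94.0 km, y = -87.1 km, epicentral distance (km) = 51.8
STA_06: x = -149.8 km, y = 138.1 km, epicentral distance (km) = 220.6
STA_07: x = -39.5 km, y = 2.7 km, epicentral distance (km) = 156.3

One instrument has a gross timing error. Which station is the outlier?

Solve using three stations at a time. Using STA_04, STA_05, STA_07 (subtract circle equations pairwise → linear system) gives (x, y) ≈ (-112.7, -135.4).
Distances from that point to each station vs reported:
  STA_04: calculated 160.1 vs reported 160.1 → residual 0.0 km
  STA_05: calculated 51.8 vs reported 51.8 → residual 0.0 km
  STA_06: calculated 276.0 vs reported 220.6 → residual 55.4 km
  STA_07: calculated 156.3 vs reported 156.3 → residual 0.0 km
STA_04, STA_05, STA_07 are mutually consistent (residuals ≈ 0); STA_06 is off by 55.4 km.

STA_06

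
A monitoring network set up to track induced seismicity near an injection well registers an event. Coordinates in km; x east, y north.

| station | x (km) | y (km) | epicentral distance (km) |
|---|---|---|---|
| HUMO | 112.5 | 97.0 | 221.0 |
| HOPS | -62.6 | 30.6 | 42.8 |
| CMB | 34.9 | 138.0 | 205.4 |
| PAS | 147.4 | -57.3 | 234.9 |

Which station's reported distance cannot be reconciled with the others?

Solve using three stations at a time. Using HUMO, HOPS, PAS (subtract circle equations pairwise → linear system) gives (x, y) ≈ (-82.2, -7.6).
Distances from that point to each station vs reported:
  HUMO: calculated 221.0 vs reported 221.0 → residual 0.0 km
  HOPS: calculated 42.9 vs reported 42.8 → residual 0.1 km
  CMB: calculated 186.9 vs reported 205.4 → residual 18.5 km
  PAS: calculated 234.9 vs reported 234.9 → residual 0.0 km
HUMO, HOPS, PAS are mutually consistent (residuals ≈ 0); CMB is off by 18.5 km.

CMB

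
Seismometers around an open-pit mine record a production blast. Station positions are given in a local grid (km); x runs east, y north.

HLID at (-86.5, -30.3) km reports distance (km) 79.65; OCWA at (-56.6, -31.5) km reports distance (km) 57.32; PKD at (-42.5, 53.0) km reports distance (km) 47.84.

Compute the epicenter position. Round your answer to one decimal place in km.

x ≈ -18.7 km, y ≈ 11.5 km

Circle about each station: (x + 86.5)² + (y + 30.3)² = 79.65²; (x + 56.6)² + (y + 31.5)² = 57.32²; (x + 42.5)² + (y − 53.0)² = 47.84².
Subtracting pairs of circle equations eliminates x²+y² and gives linear equations (the radical axes):
59.8 x − 2.4 y = -1145.99
88.0 x + 166.6 y = 270.37
Solving the 2×2 system: x ≈ -18.7, y ≈ 11.5 km.
Check against HLID (with the unrounded x, y): √((x + 86.5)²+(y + 30.3)²) = 79.65 ≈ 79.65 km. ✓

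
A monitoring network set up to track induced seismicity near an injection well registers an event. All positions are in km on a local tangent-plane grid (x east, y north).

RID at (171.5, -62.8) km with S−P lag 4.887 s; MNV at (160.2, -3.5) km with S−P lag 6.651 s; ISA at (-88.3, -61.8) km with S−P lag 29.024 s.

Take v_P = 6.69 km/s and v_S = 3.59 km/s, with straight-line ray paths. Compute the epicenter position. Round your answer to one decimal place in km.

(136.2, -49.1)

Distance from S−P lag: d = Δt · v_P v_S / (v_P − v_S) = Δt · (6.69·3.59)/(6.69−3.59) ≈ 7.7475·Δt.
So d_RID = 37.86, d_MNV = 51.53, d_ISA = 224.86 km.
Circle about each station: (x − 171.5)² + (y + 62.8)² = 37.86²; (x − 160.2)² + (y + 3.5)² = 51.53²; (x + 88.3)² + (y + 61.8)² = 224.86².
Subtracting the RID equation from the MNV and ISA equations removes the quadratic terms:
-22.6 x + 118.6 y = -8901.76
-519.6 x + 2.0 y = -70868.60
Solving the 2×2 system: x ≈ 136.2, y ≈ -49.1 km.
Check against RID (with the unrounded x, y): √((x − 171.5)²+(y + 62.8)²) = 37.86 ≈ 37.86 km. ✓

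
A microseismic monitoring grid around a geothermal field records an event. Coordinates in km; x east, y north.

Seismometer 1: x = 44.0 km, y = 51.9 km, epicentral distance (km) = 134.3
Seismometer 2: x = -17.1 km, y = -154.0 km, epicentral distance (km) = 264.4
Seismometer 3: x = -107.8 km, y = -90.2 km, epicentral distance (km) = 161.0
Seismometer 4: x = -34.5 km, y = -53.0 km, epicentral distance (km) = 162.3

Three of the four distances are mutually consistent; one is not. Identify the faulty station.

Seismometer 3

Solve using three stations at a time. Using Seismometer 1, Seismometer 2, Seismometer 4 (subtract circle equations pairwise → linear system) gives (x, y) ≈ (-80.4, 102.8).
Distances from that point to each station vs reported:
  Seismometer 1: calculated 134.4 vs reported 134.3 → residual 0.1 km
  Seismometer 2: calculated 264.5 vs reported 264.4 → residual 0.1 km
  Seismometer 3: calculated 194.9 vs reported 161.0 → residual 33.9 km
  Seismometer 4: calculated 162.4 vs reported 162.3 → residual 0.1 km
Seismometer 1, Seismometer 2, Seismometer 4 are mutually consistent (residuals ≈ 0); Seismometer 3 is off by 33.9 km.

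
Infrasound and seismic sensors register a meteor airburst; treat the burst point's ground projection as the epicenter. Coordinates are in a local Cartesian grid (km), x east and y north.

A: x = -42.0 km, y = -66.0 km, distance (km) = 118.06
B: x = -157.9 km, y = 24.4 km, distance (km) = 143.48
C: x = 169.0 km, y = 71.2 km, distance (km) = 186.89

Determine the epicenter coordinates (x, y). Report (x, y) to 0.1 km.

Circle about each station: (x + 42.0)² + (y + 66.0)² = 118.06²; (x + 157.9)² + (y − 24.4)² = 143.48²; (x − 169.0)² + (y − 71.2)² = 186.89².
Subtracting the A equation from the B and C equations removes the quadratic terms:
-231.8 x + 180.8 y = 12759.42
422.0 x + 274.4 y = 6520.73
Solving the 2×2 system: x ≈ -16.6, y ≈ 49.3 km.
Check against A (with the unrounded x, y): √((x + 42.0)²+(y + 66.0)²) = 118.06 ≈ 118.06 km. ✓

-16.6 km east, 49.3 km north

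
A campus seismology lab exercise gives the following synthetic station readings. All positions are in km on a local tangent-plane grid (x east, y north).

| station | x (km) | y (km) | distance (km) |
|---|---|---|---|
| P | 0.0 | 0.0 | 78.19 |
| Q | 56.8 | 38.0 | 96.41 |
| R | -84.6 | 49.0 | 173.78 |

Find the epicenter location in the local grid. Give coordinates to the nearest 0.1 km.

x ≈ 52.1 km, y ≈ -58.3 km

Circle about each station: x² + y² = 78.19²; (x − 56.8)² + (y − 38.0)² = 96.41²; (x + 84.6)² + (y − 49.0)² = 173.78².
Subtracting the P equation from the Q and R equations removes the quadratic terms:
113.6 x + 76.0 y = 1489.03
-169.2 x + 98.0 y = -14527.65
Solving the 2×2 system: x ≈ 52.1, y ≈ -58.3 km.
Check against P (with the unrounded x, y): √(x²+y²) = 78.18 ≈ 78.19 km. ✓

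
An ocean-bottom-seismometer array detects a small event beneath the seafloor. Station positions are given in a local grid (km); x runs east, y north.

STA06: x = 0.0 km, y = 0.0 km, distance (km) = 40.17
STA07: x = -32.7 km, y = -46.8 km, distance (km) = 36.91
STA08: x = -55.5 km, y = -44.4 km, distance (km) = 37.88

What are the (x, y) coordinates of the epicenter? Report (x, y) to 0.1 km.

Circle about each station: x² + y² = 40.17²; (x + 32.7)² + (y + 46.8)² = 36.91²; (x + 55.5)² + (y + 44.4)² = 37.88².
Subtracting the STA06 equation from the STA07 and STA08 equations removes the quadratic terms:
-65.4 x − 93.6 y = 3510.81
-111.0 x − 88.8 y = 5230.34
Solving the 2×2 system: x ≈ -38.8, y ≈ -10.4 km.

-38.8 km east, -10.4 km north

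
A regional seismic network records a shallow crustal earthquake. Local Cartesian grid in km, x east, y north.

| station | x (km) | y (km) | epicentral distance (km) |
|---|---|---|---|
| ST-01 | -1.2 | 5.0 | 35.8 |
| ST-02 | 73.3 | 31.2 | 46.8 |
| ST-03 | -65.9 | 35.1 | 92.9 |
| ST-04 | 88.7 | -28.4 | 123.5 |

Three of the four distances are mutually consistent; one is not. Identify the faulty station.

Solve using three stations at a time. Using ST-01, ST-02, ST-03 (subtract circle equations pairwise → linear system) gives (x, y) ≈ (26.7, 27.4).
Distances from that point to each station vs reported:
  ST-01: calculated 35.8 vs reported 35.8 → residual 0.0 km
  ST-02: calculated 46.8 vs reported 46.8 → residual 0.0 km
  ST-03: calculated 92.9 vs reported 92.9 → residual 0.0 km
  ST-04: calculated 83.5 vs reported 123.5 → residual 40.0 km
ST-01, ST-02, ST-03 are mutually consistent (residuals ≈ 0); ST-04 is off by 40.0 km.

ST-04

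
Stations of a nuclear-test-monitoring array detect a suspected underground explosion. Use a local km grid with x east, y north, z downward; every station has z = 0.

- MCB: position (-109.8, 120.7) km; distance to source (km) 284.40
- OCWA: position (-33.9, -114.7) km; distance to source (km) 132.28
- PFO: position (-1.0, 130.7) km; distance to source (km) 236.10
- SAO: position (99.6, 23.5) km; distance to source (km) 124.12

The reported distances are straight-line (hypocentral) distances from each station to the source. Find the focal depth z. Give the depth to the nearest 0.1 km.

60.6 km

Each station gives a sphere (x−x_i)² + (y−y_i)² + z² = d_i² (stations at z=0).
Subtracting the MCB sphere from OCWA and PFO: z² cancels, leaving linear equations in x and y:
151.8 x − 470.8 y = 51066.13
217.6 x + 20.0 y = 15599.11
Solving: x ≈ 79.306, y ≈ -82.896 km (keep extra digits for the depth step; rounded: 79.3, -82.9).
Then from the MCB sphere: z² = 284.40² − (x + 109.8)² − (y − 120.7)² with x = 79.306, y = -82.896, so z ≈ 60.588 ≈ 60.6 km.
Check against SAO (with the unrounded solution): distance 124.11 ≈ 124.12 km. ✓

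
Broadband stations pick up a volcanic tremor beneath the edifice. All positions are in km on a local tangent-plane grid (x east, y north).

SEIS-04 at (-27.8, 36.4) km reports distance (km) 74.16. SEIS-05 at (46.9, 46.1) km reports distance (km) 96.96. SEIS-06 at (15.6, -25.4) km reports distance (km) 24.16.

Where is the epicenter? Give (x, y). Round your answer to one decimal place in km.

Circle about each station: (x + 27.8)² + (y − 36.4)² = 74.16²; (x − 46.9)² + (y − 46.1)² = 96.96²; (x − 15.6)² + (y + 25.4)² = 24.16².
Subtracting pairs of circle equations eliminates x²+y² and gives linear equations (the radical axes):
149.4 x + 19.4 y = -1674.52
86.8 x − 123.6 y = 3706.72
Solving the 2×2 system: x ≈ -6.7, y ≈ -34.7 km.
Check against SEIS-04 (with the unrounded x, y): √((x + 27.8)²+(y − 36.4)²) = 74.16 ≈ 74.16 km. ✓

(-6.7, -34.7)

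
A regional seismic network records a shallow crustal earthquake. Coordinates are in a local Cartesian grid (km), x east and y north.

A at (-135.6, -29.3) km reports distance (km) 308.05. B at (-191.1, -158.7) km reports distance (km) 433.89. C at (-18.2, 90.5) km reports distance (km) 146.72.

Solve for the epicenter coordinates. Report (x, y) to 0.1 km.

x ≈ 117.5 km, y ≈ 146.3 km

Circle about each station: (x + 135.6)² + (y + 29.3)² = 308.05²; (x + 191.1)² + (y + 158.7)² = 433.89²; (x + 18.2)² + (y − 90.5)² = 146.72².
Subtracting the A equation from the B and C equations removes the quadratic terms:
-111.0 x − 258.8 y = -50906.68
234.8 x + 239.6 y = 62643.68
Solving the 2×2 system: x ≈ 117.5, y ≈ 146.3 km.
Check against A (with the unrounded x, y): √((x + 135.6)²+(y + 29.3)²) = 308.05 ≈ 308.05 km. ✓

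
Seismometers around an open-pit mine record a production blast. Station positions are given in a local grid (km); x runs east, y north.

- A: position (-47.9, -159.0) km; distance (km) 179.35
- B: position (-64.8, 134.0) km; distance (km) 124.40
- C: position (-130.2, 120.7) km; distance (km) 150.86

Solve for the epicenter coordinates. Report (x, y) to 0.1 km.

Circle about each station: (x + 47.9)² + (y + 159.0)² = 179.35²; (x + 64.8)² + (y − 134.0)² = 124.40²; (x + 130.2)² + (y − 120.7)² = 150.86².
Subtracting the A equation from the B and C equations removes the quadratic terms:
-33.8 x + 586.0 y = 11270.69
-164.6 x + 559.4 y = 13352.80
Solving the 2×2 system: x ≈ -19.6, y ≈ 18.1 km.

x ≈ -19.6 km, y ≈ 18.1 km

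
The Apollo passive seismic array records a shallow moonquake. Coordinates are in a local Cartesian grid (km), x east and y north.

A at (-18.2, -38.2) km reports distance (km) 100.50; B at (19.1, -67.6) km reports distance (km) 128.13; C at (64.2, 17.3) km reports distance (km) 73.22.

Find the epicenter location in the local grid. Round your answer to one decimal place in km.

Circle about each station: (x + 18.2)² + (y + 38.2)² = 100.50²; (x − 19.1)² + (y + 67.6)² = 128.13²; (x − 64.2)² + (y − 17.3)² = 73.22².
Subtracting pairs of circle equations eliminates x²+y² and gives linear equations (the radical axes):
74.6 x − 58.8 y = -3172.96
164.8 x + 111.0 y = 7369.53
Solving the 2×2 system: x ≈ 4.5, y ≈ 59.7 km.

x ≈ 4.5 km, y ≈ 59.7 km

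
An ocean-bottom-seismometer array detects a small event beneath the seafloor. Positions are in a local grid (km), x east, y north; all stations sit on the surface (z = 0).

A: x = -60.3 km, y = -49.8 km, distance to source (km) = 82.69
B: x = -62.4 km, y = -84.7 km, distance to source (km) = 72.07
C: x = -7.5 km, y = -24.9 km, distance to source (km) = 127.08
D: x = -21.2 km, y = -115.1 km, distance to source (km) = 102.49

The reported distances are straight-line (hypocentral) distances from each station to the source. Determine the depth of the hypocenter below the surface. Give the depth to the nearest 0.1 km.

Each station gives a sphere (x−x_i)² + (y−y_i)² + z² = d_i² (stations at z=0).
Subtracting the A sphere from B and C: z² cancels, leaving linear equations in x and y:
-4.2 x − 69.8 y = 6595.27
105.6 x + 49.8 y = -14751.56
Solving: x ≈ -97.911, y ≈ -88.597 km (keep extra digits for the depth step; rounded: -97.9, -88.6).
Then from the A sphere: z² = 82.69² − (x + 60.3)² − (y + 49.8)² with x = -97.911, y = -88.597, so z ≈ 62.593 ≈ 62.6 km.
Check against D (with the unrounded solution): distance 102.49 ≈ 102.49 km. ✓

z ≈ 62.6 km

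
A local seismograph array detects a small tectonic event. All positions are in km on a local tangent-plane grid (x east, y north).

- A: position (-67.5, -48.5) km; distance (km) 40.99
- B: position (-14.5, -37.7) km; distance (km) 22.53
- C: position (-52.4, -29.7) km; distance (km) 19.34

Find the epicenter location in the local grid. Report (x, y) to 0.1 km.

Circle about each station: (x + 67.5)² + (y + 48.5)² = 40.99²; (x + 14.5)² + (y + 37.7)² = 22.53²; (x + 52.4)² + (y + 29.7)² = 19.34².
Subtracting pairs of circle equations eliminates x²+y² and gives linear equations (the radical axes):
106.0 x + 21.6 y = -4104.38
30.2 x + 37.6 y = -1974.51
Solving the 2×2 system: x ≈ -33.5, y ≈ -25.6 km.
Check against A (with the unrounded x, y): √((x + 67.5)²+(y + 48.5)²) = 40.99 ≈ 40.99 km. ✓

-33.5 km east, -25.6 km north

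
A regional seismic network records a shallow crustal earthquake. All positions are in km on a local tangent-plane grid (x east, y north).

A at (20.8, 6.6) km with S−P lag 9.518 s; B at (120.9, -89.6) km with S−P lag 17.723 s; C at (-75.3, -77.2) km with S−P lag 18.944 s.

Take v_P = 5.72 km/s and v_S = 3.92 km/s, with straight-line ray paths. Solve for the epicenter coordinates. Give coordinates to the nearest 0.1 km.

Distance from S−P lag: d = Δt · v_P v_S / (v_P − v_S) = Δt · (5.72·3.92)/(5.72−3.92) ≈ 12.4569·Δt.
So d_A = 118.56, d_B = 220.77, d_C = 235.98 km.
Circle about each station: (x − 20.8)² + (y − 6.6)² = 118.56²; (x − 120.9)² + (y + 89.6)² = 220.77²; (x + 75.3)² + (y + 77.2)² = 235.98².
Subtracting the A equation from the B and C equations removes the quadratic terms:
200.2 x − 192.4 y = -12514.15
-192.2 x − 167.6 y = -30476.36
Solving the 2×2 system: x ≈ 53.4, y ≈ 120.6 km.

x ≈ 53.4 km, y ≈ 120.6 km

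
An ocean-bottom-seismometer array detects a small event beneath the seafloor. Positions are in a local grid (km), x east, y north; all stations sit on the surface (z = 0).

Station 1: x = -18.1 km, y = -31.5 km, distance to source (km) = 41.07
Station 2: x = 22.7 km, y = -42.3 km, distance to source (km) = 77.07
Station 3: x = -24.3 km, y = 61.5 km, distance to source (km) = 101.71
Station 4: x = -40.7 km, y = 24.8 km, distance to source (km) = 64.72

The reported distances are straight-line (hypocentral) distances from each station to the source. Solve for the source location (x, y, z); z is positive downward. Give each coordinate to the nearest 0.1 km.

x ≈ -48.9 km, y ≈ -33.4 km, depth ≈ 27.1 km

Each station gives a sphere (x−x_i)² + (y−y_i)² + z² = d_i² (stations at z=0).
Subtracting the Station 1 sphere from Station 2 and Station 3: z² cancels, leaving linear equations in x and y:
81.6 x − 21.6 y = -3268.32
-12.4 x + 186.0 y = -5605.30
Solving: x ≈ -48.893, y ≈ -33.396 km (keep extra digits for the depth step; rounded: -48.9, -33.4).
Then from the Station 1 sphere: z² = 41.07² − (x + 18.1)² − (y + 31.5)² with x = -48.893, y = -33.396, so z ≈ 27.110 ≈ 27.1 km.
Check against Station 4 (with the unrounded solution): distance 64.72 ≈ 64.72 km. ✓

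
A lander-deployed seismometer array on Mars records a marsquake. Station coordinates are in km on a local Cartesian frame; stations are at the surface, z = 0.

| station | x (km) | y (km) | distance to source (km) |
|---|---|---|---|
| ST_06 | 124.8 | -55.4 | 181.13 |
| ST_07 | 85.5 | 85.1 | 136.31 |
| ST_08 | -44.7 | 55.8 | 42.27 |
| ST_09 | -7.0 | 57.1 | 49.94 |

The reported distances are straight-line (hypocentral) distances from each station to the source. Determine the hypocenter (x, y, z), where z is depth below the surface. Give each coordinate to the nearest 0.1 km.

(-34.2, 26.5, 28.6)

Each station gives a sphere (x−x_i)² + (y−y_i)² + z² = d_i² (stations at z=0).
Subtracting the ST_06 sphere from ST_07 and ST_08: z² cancels, leaving linear equations in x and y:
-78.6 x + 281.0 y = 10135.72
-339.0 x + 222.4 y = 17488.85
Solving: x ≈ -34.202, y ≈ 26.503 km (keep extra digits for the depth step; rounded: -34.2, 26.5).
Then from the ST_06 sphere: z² = 181.13² − (x − 124.8)² − (y + 55.4)² with x = -34.202, y = 26.503, so z ≈ 28.607 ≈ 28.6 km.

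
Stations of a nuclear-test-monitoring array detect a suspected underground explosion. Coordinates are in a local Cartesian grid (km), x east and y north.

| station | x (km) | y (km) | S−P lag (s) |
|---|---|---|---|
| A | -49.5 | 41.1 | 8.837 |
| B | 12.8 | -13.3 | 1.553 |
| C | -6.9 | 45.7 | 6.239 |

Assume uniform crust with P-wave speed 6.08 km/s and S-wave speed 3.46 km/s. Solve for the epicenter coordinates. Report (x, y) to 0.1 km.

Distance from S−P lag: d = Δt · v_P v_S / (v_P − v_S) = Δt · (6.08·3.46)/(6.08−3.46) ≈ 8.0293·Δt.
So d_A = 70.96, d_B = 12.47, d_C = 50.09 km.
Circle about each station: (x + 49.5)² + (y − 41.1)² = 70.96²; (x − 12.8)² + (y + 13.3)² = 12.47²; (x + 6.9)² + (y − 45.7)² = 50.09².
Subtracting the A equation from the B and C equations removes the quadratic terms:
124.6 x − 108.8 y = 1081.09
85.2 x + 9.2 y = 522.95
Solving the 2×2 system: x ≈ 6.4, y ≈ -2.6 km.

x ≈ 6.4 km, y ≈ -2.6 km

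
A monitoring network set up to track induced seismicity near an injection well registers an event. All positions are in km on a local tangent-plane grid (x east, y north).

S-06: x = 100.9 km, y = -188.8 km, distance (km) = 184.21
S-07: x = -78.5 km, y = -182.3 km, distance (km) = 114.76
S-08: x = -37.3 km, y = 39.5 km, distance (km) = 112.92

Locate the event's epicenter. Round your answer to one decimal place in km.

-42.6 km east, -73.3 km north

Circle about each station: (x − 100.9)² + (y + 188.8)² = 184.21²; (x + 78.5)² + (y + 182.3)² = 114.76²; (x + 37.3)² + (y − 39.5)² = 112.92².
Subtracting pairs of circle equations eliminates x²+y² and gives linear equations (the radical axes):
-358.8 x + 13.0 y = 14332.76
-276.4 x + 456.6 y = -21692.31
Solving the 2×2 system: x ≈ -42.6, y ≈ -73.3 km.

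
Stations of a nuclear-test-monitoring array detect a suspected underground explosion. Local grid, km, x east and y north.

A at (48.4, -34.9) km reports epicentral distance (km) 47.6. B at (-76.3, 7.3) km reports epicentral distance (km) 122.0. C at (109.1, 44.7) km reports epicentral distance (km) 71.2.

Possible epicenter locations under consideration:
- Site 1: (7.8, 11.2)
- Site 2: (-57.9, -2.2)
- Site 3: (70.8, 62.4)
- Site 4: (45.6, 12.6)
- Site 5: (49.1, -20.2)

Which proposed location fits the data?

For each candidate, compare |candidate − station| to the reported distance:
Site 1: residuals A 13.8, B 37.8, C 35.5 → max 37.8 km
Site 2: residuals A 63.6, B 101.3, C 102.3 → max 102.3 km
Site 3: residuals A 52.2, B 35.1, C 29.0 → max 52.2 km
Site 4: residuals A 0.0, B 0.0, C 0.0 → max 0.0 km
Site 5: residuals A 32.9, B 6.4, C 17.2 → max 32.9 km
Only Site 4 has all residuals ≈ 0.

Site 4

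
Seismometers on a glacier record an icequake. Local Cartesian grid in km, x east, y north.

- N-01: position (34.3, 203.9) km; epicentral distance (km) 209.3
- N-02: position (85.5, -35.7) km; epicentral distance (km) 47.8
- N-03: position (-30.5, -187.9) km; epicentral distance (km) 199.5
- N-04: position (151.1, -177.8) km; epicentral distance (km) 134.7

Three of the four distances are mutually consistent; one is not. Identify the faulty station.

Solve using three stations at a time. Using N-01, N-02, N-03 (subtract circle equations pairwise → linear system) gives (x, y) ≈ (48.9, -4.9).
Distances from that point to each station vs reported:
  N-01: calculated 209.3 vs reported 209.3 → residual 0.0 km
  N-02: calculated 47.8 vs reported 47.8 → residual 0.0 km
  N-03: calculated 199.5 vs reported 199.5 → residual 0.0 km
  N-04: calculated 200.8 vs reported 134.7 → residual 66.1 km
N-01, N-02, N-03 are mutually consistent (residuals ≈ 0); N-04 is off by 66.1 km.

N-04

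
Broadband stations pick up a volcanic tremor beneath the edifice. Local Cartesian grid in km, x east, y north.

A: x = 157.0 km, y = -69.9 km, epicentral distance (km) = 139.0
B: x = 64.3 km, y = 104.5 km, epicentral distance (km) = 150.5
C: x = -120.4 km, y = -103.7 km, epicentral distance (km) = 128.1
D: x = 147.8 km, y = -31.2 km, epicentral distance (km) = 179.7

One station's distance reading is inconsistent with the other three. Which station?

A

Solve using three stations at a time. Using B, C, D (subtract circle equations pairwise → linear system) gives (x, y) ≈ (-30.9, -12.1).
Distances from that point to each station vs reported:
  A: calculated 196.6 vs reported 139.0 → residual 57.6 km
  B: calculated 150.5 vs reported 150.5 → residual 0.0 km
  C: calculated 128.1 vs reported 128.1 → residual 0.0 km
  D: calculated 179.7 vs reported 179.7 → residual 0.0 km
B, C, D are mutually consistent (residuals ≈ 0); A is off by 57.6 km.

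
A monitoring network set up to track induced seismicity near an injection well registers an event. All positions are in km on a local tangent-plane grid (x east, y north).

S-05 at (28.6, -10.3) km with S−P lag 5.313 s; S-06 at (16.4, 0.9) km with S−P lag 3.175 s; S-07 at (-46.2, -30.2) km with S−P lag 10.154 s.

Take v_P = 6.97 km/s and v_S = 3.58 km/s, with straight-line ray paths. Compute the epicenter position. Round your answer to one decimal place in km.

Distance from S−P lag: d = Δt · v_P v_S / (v_P − v_S) = Δt · (6.97·3.58)/(6.97−3.58) ≈ 7.3606·Δt.
So d_S-05 = 39.11, d_S-06 = 23.37, d_S-07 = 74.74 km.
Circle about each station: (x − 28.6)² + (y + 10.3)² = 39.11²; (x − 16.4)² + (y − 0.9)² = 23.37²; (x + 46.2)² + (y + 30.2)² = 74.74².
Subtracting the S-05 equation from the S-06 and S-07 equations removes the quadratic terms:
-24.4 x + 22.4 y = 329.16
-149.6 x − 39.8 y = -1934.05
Solving the 2×2 system: x ≈ 7.0, y ≈ 22.3 km.

x ≈ 7.0 km, y ≈ 22.3 km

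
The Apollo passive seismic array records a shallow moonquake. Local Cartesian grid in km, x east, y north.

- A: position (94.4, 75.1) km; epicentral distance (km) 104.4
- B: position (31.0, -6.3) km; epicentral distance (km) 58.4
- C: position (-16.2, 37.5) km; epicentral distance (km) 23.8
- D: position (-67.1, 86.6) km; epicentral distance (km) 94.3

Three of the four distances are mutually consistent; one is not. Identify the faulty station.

B

Solve using three stations at a time. Using A, C, D (subtract circle equations pairwise → linear system) gives (x, y) ≈ (3.4, 23.9).
Distances from that point to each station vs reported:
  A: calculated 104.4 vs reported 104.4 → residual 0.0 km
  B: calculated 41.0 vs reported 58.4 → residual 17.4 km
  C: calculated 23.8 vs reported 23.8 → residual 0.0 km
  D: calculated 94.3 vs reported 94.3 → residual 0.0 km
A, C, D are mutually consistent (residuals ≈ 0); B is off by 17.4 km.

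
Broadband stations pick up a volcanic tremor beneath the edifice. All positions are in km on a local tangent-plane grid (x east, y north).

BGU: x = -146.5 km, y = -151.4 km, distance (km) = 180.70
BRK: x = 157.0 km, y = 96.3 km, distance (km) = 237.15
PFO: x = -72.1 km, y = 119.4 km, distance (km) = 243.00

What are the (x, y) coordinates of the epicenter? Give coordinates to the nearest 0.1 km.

27.4 km east, -102.3 km north

Circle about each station: (x + 146.5)² + (y + 151.4)² = 180.70²; (x − 157.0)² + (y − 96.3)² = 237.15²; (x + 72.1)² + (y − 119.4)² = 243.00².
Subtracting the BGU equation from the BRK and PFO equations removes the quadratic terms:
607.0 x + 495.4 y = -34049.15
148.8 x + 541.6 y = -51325.95
Solving the 2×2 system: x ≈ 27.4, y ≈ -102.3 km.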